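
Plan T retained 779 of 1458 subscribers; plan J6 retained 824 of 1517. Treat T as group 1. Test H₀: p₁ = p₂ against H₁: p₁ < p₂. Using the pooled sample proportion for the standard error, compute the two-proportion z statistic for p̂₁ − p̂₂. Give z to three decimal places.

p̂₁ = 779/1458 ≈ 0.53429, p̂₂ = 824/1517 ≈ 0.54318.
Pooled p̂ = (779+824)/(1458+1517) = 1603/2975 = 0.53882.
SE = √(0.248493 × 0.00134507) = 0.01828.
z = (0.53429 − 0.54318)/0.01828 = -0.00889/0.01828 = -0.486.

z = -0.486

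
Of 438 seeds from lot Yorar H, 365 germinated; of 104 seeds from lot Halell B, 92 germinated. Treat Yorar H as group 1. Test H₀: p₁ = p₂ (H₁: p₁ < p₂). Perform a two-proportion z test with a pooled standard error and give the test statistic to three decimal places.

z = -1.293

p̂₁ = 365/438 = 0.83333, p̂₂ = 92/104 = 0.88462.
Pooled p̂ = (365+92)/(438+104) = 457/542 = 0.84317.
SE = √(p̂(1−p̂)(1/n₁+1/n₂)) = √(0.84317·0.15683·0.0118985) = √(0.00157336) = 0.03967.
z = (0.83333 − 0.88462)/0.03967 = -0.05129/0.03967 = -1.293.
p-value = P(Z < -1.293) ≈ 0.0980.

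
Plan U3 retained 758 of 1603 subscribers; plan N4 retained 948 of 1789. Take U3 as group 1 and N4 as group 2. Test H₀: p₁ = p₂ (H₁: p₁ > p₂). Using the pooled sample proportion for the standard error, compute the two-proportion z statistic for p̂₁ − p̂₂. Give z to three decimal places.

z = -3.317

p̂₁ = 758/1603 ≈ 0.472863, p̂₂ = 948/1789 ≈ 0.529905.
Pooled p̂ = (758+948)/(1603+1789) = 1706/3392 = 0.502948.
SE = √(p̂(1−p̂)(1/n₁+1/n₂)) = √(0.502948·0.497052·0.0011828) = √(0.00029569) = 0.017196.
z = (0.472863 − 0.529905)/0.017196 = -0.057042/0.017196 = -3.317.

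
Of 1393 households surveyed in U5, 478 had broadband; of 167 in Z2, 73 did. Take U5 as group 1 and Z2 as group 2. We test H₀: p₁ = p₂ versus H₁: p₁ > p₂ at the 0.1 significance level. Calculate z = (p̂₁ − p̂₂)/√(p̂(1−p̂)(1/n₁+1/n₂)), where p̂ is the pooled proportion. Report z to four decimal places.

p̂₁ = 478/1393 ≈ 0.3431443, p̂₂ = 73/167 ≈ 0.4371257.
Pooled p̂ = (478+73)/(1393+167) = 551/1560 = 0.3532051.
SE = √(p̂(1−p̂)(1/n₁+1/n₂)) = √(0.3532051·0.6467949·0.0067059) = √(0.00153197) = 0.0391404.
z = (0.3431443 − 0.4371257)/0.0391404 = -0.0939814/0.0391404 = -2.4011.
p-value = P(Z > -2.401) ≈ 0.9918, so at α = 0.1 we fail to reject H₀.

z = -2.4011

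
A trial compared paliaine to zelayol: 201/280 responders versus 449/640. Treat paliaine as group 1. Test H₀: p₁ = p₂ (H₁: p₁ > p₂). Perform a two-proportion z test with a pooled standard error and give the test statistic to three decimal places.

z = 0.499

p̂₁ = 201/280 ≈ 0.717857, p̂₂ = 449/640 ≈ 0.701562.
Pooled p̂ = (201+449)/(280+640) = 650/920 = 0.706522.
SE = √(p̂(1−p̂)(1/n₁+1/n₂)) = √(0.706522·0.293478·0.00513393) = √(0.00106451) = 0.032627.
z = (0.717857 − 0.701562)/0.032627 = 0.016295/0.032627 = 0.499.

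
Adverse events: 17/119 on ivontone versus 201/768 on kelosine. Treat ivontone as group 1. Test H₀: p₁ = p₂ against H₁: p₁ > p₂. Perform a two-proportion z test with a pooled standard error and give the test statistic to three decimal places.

p̂₁ = 17/119 ≈ 0.14286, p̂₂ = 201/768 ≈ 0.26172.
Pooled p̂ = (17+201)/(119+768) = 218/887 = 0.24577.
SE = √(0.185368 × 0.00970544) = 0.04242.
z = (0.14286 − 0.26172)/0.04242 = -0.11886/0.04242 = -2.802.

z = -2.802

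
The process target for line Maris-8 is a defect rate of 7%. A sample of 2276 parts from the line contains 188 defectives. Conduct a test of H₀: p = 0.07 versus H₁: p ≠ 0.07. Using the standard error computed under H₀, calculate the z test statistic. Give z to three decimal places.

p̂ = 188/2276 = 0.082601.
SE = √(p₀(1−p₀)/n) = √(0.0651/2276) = 0.005348.
z = (0.082601 − 0.07)/0.005348 = 0.012601/0.005348 = 2.356.
Two-sided p-value ≈ 2·Φ(−2.356) = 0.0185.

z = 2.356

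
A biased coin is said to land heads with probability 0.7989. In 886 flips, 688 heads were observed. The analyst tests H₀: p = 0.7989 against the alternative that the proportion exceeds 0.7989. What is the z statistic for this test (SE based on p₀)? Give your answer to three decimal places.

z = -1.662

p̂ = 688/886 ≈ 0.776524.
Standard error under H₀: √(0.7989×0.2011/886) = 0.013466.
z = (0.776524 − 0.7989)/0.013466 = -0.022376/0.013466 = -1.662.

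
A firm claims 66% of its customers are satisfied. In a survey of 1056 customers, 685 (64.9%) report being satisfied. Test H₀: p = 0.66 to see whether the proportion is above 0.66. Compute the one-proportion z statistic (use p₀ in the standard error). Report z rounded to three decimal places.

p̂ = 685/1056 = 0.64867.
SE = √(p₀(1−p₀)/n) = √(0.2244/1056) = 0.01458.
z = (0.64867 − 0.66)/0.01458 = -0.01133/0.01458 = -0.777.
p-value = P(Z > -0.777) ≈ 0.7814.

z = -0.777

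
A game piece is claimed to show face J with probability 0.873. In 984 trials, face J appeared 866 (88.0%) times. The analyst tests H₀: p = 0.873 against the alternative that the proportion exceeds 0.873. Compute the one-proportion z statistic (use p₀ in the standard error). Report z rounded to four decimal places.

z = 0.6671

p̂ = 866/984 = 0.880081.
Standard error under H₀: √(0.873×0.127/984) = 0.010615.
z = (0.880081 − 0.873)/0.010615 = 0.007081/0.010615 = 0.6671.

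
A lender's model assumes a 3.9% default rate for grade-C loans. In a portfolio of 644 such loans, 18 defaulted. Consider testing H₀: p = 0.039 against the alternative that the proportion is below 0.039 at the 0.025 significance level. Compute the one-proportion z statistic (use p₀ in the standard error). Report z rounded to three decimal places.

z = -1.448

p̂ = 18/644 = 0.02795.
SE = √(p₀(1−p₀)/n) = √(0.037479/644) = 0.00763.
z = (0.02795 − 0.039)/0.00763 = -0.01105/0.00763 = -1.448.
p-value = P(Z < -1.448) ≈ 0.0737. With α = 0.025, fail to reject H₀.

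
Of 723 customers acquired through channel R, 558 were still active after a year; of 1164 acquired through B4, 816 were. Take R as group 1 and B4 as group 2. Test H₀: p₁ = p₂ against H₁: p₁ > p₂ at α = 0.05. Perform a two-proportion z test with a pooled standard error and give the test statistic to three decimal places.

z = 3.358

p̂₁ = 558/723 ≈ 0.77178, p̂₂ = 816/1164 ≈ 0.70103.
Pooled p̂ = (558+816)/(723+1164) = 1374/1887 = 0.72814.
SE = √(0.197952 × 0.00224223) = 0.02107.
z = (0.77178 − 0.70103)/0.02107 = 0.07075/0.02107 = 3.358.
p-value = P(Z > 3.358) ≈ 0.0004, so at α = 0.05 we reject H₀.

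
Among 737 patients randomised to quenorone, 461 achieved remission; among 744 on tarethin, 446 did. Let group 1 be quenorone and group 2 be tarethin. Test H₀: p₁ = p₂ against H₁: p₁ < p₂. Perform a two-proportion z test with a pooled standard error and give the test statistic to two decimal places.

z = 1.03

p̂₁ = 461/737 ≈ 0.6255, p̂₂ = 446/744 ≈ 0.5995.
Pooled p̂ = (461+446)/(737+744) = 907/1481 = 0.6124.
SE = √(0.237361 × 0.00270094) = 0.0253.
z = (0.6255 − 0.5995)/0.0253 = 0.0260/0.0253 = 1.03.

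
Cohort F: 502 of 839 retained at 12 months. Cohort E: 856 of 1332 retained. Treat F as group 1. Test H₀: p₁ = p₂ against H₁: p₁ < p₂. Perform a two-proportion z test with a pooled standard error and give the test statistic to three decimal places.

z = -2.077

p̂₁ = 502/839 = 0.59833, p̂₂ = 856/1332 = 0.64264.
Pooled p̂ = (502+856)/(839+1332) = 1358/2171 = 0.62552.
SE = √(p̂(1−p̂)(1/n₁+1/n₂)) = √(0.62552·0.37448·0.00194265) = √(0.000455055) = 0.02133.
z = (0.59833 − 0.64264)/0.02133 = -0.04431/0.02133 = -2.077.
p-value = P(Z < -2.077) ≈ 0.0189.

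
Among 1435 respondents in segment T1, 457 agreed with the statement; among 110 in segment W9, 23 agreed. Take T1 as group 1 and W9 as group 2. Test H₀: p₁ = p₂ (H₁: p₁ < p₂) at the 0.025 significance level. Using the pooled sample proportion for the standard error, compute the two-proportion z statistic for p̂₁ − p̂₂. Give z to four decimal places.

z = 2.3890

p̂₁ = 457/1435 ≈ 0.318467, p̂₂ = 23/110 ≈ 0.209091.
Pooled p̂ = (457+23)/(1435+110) = 480/1545 = 0.310680.
SE = √(p̂(1−p̂)(1/n₁+1/n₂)) = √(0.310680·0.689320·0.00978777) = √(0.00209613) = 0.045783.
z = (0.318467 − 0.209091)/0.045783 = 0.109376/0.045783 = 2.3890.
p-value = P(Z < 2.389) ≈ 0.9916, so at α = 0.025 we fail to reject H₀.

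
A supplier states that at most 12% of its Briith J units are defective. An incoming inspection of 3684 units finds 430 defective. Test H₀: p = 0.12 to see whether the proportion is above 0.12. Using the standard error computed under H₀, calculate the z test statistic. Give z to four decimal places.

p̂ = 430/3684 = 0.1167210.
Standard error under H₀: √(0.12×0.88/3684) = 0.0053539.
z = (0.1167210 − 0.12)/0.0053539 = -0.0032790/0.0053539 = -0.6125.
p-value = P(Z > -0.612) ≈ 0.7299.

z = -0.6125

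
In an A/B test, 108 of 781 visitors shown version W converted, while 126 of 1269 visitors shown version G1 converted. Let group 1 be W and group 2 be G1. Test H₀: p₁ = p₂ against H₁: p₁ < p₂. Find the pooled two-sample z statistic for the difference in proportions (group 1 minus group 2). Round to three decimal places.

p̂₁ = 108/781 ≈ 0.13828, p̂₂ = 126/1269 ≈ 0.09929.
Pooled p̂ = (108+126)/(781+1269) = 234/2050 = 0.11415.
SE = √(0.101117 × 0.00206843) = 0.01446.
z = (0.13828 − 0.09929)/0.01446 = 0.03899/0.01446 = 2.696.

z = 2.696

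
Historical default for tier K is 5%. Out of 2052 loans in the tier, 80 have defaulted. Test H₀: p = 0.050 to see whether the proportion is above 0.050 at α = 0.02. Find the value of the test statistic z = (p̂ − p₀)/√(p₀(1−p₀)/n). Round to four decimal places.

z = -2.2891

p̂ = 80/2052 ≈ 0.0389864.
Standard error under H₀: √(0.05×0.95/2052) = 0.0048113.
z = (0.0389864 − 0.05)/0.0048113 = -0.0110136/0.0048113 = -2.2891.
p-value = P(Z > -2.289) ≈ 0.9890, so at α = 0.02 we fail to reject H₀.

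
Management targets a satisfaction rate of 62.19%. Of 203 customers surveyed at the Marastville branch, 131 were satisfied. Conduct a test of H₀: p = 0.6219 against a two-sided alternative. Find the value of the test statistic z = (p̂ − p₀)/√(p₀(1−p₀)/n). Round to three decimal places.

z = 0.688

p̂ = 131/203 ≈ 0.64532.
Standard error under H₀: √(0.6219×0.3781/203) = 0.03403.
z = (0.64532 − 0.6219)/0.03403 = 0.02342/0.03403 = 0.688.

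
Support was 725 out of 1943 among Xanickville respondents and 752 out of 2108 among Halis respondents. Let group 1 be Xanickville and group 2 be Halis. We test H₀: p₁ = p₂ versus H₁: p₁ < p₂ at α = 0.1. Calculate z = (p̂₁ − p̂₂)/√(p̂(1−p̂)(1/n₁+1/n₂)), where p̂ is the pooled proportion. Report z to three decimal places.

z = 1.083

p̂₁ = 725/1943 = 0.37313, p̂₂ = 752/2108 = 0.35674.
Pooled p̂ = (725+752)/(1943+2108) = 1477/4051 = 0.36460.
SE = √(0.231667 × 0.000989051) = 0.01514.
z = (0.37313 − 0.35674)/0.01514 = 0.01639/0.01514 = 1.083.
p-value = P(Z < 1.083) ≈ 0.8607. With α = 0.1, fail to reject H₀.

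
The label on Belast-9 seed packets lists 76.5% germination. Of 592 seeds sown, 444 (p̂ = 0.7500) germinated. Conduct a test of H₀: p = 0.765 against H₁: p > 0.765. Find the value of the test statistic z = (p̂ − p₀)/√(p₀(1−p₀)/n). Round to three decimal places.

p̂ = 444/592 ≈ 0.75000.
Under H₀, SE = √(0.765·0.235/592) = √(0.000303674) = 0.01743.
z = (0.75000 − 0.765)/0.01743 = -0.01500/0.01743 = -0.861.

z = -0.861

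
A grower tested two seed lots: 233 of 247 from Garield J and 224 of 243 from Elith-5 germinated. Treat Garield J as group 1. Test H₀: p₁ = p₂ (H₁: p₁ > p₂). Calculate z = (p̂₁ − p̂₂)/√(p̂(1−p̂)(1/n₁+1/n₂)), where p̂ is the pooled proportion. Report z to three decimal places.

z = 0.950

p̂₁ = 233/247 ≈ 0.94332, p̂₂ = 224/243 ≈ 0.92181.
Pooled p̂ = (233+224)/(247+243) = 457/490 = 0.93265.
SE = √(p̂(1−p̂)(1/n₁+1/n₂)) = √(0.93265·0.06735·0.00816381) = √(0.00051278) = 0.02264.
z = (0.94332 − 0.92181)/0.02264 = 0.02151/0.02264 = 0.950.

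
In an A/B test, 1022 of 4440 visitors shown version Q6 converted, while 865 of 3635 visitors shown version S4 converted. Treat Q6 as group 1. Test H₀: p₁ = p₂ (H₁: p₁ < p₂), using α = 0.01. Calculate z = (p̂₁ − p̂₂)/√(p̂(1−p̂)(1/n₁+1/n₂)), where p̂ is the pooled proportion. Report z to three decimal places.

p̂₁ = 1022/4440 ≈ 0.23018, p̂₂ = 865/3635 ≈ 0.23796.
Pooled p̂ = (1022+865)/(4440+3635) = 1887/8075 = 0.23368.
SE = √(0.179076 × 0.000500328) = 0.00947.
z = (0.23018 − 0.23796)/0.00947 = -0.00778/0.00947 = -0.822.
p-value = P(Z < -0.822) ≈ 0.2054, so at α = 0.01 we fail to reject H₀.

z = -0.822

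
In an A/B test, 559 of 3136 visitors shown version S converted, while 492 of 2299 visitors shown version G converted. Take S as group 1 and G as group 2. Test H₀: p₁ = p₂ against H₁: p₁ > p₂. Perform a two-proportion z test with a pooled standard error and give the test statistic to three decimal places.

p̂₁ = 559/3136 = 0.178253, p̂₂ = 492/2299 = 0.214006.
Pooled p̂ = (559+492)/(3136+2299) = 1051/5435 = 0.193376.
SE = √(0.155982 × 0.000753849) = 0.010844.
z = (0.178253 − 0.214006)/0.010844 = -0.035753/0.010844 = -3.297.
p-value = P(Z > -3.297) ≈ 0.9995.

z = -3.297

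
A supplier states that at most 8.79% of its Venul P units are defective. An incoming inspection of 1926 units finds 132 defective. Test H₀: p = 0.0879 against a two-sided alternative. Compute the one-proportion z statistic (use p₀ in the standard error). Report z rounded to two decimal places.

p̂ = 132/1926 = 0.06854.
SE = √(p₀(1−p₀)/n) = √(0.080174/1926) = 0.00645.
z = (0.06854 − 0.0879)/0.00645 = -0.01936/0.00645 = -3.00.
Two-sided p-value ≈ 2·Φ(−3.001) = 0.0027.

z = -3.00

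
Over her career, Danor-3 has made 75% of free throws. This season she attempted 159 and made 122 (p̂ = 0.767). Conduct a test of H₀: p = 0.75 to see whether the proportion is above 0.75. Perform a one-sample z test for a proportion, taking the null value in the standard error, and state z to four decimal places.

p̂ = 122/159 = 0.767296.
Under H₀, SE = √(0.75·0.25/159) = √(0.00117925) = 0.034340.
z = (0.767296 − 0.75)/0.034340 = 0.017296/0.034340 = 0.5037.
p-value = P(Z > 0.504) ≈ 0.3073.

z = 0.5037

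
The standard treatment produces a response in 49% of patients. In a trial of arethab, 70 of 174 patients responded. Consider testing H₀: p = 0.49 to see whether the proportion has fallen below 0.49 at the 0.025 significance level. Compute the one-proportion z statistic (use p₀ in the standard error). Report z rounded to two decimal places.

p̂ = 70/174 ≈ 0.4023.
SE = √(p₀(1−p₀)/n) = √(0.2499/174) = 0.0379.
z = (0.4023 − 0.49)/0.0379 = -0.0877/0.0379 = -2.31.
p-value = P(Z < -2.314) ≈ 0.0103. With α = 0.025, reject H₀.

z = -2.31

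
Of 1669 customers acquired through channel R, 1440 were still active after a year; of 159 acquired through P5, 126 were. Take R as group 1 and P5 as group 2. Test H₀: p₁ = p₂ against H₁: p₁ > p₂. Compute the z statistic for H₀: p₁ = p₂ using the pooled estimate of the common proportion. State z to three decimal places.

p̂₁ = 1440/1669 = 0.86279, p̂₂ = 126/159 = 0.79245.
Pooled p̂ = (1440+126)/(1669+159) = 1566/1828 = 0.85667.
SE = √(0.122784 × 0.00688847) = 0.02908.
z = (0.86279 − 0.79245)/0.02908 = 0.07034/0.02908 = 2.419.
p-value = P(Z > 2.419) ≈ 0.0078.

z = 2.419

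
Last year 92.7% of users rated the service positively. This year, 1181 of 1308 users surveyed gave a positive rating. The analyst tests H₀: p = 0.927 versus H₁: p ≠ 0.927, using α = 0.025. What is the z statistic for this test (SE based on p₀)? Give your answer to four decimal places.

p̂ = 1181/1308 ≈ 0.90290520.
Standard error under H₀: √(0.927×0.073/1308) = 0.00719279.
z = (0.90290520 − 0.927)/0.00719279 = -0.02409480/0.00719279 = -3.3499.
Two-sided p-value ≈ 2·Φ(−3.350) = 0.0008, so at α = 0.025 we reject H₀.

z = -3.3499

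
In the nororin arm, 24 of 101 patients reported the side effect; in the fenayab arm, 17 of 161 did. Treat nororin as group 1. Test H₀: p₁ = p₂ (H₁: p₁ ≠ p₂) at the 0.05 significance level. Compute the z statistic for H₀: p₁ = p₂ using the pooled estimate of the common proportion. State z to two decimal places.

p̂₁ = 24/101 ≈ 0.2376, p̂₂ = 17/161 ≈ 0.1056.
Pooled p̂ = (24+17)/(101+161) = 41/262 = 0.1565.
SE = √(0.132 × 0.0161122) = 0.0461.
z = (0.2376 − 0.1056)/0.0461 = 0.1320/0.0461 = 2.86.
Two-sided p-value ≈ 2·Φ(−2.863) = 0.0042, so at α = 0.05 we reject H₀.

z = 2.86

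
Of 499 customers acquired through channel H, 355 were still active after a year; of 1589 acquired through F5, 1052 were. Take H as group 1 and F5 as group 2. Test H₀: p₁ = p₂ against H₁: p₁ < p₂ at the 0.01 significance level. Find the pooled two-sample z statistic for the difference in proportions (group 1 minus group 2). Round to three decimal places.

p̂₁ = 355/499 ≈ 0.71142, p̂₂ = 1052/1589 ≈ 0.66205.
Pooled p̂ = (355+1052)/(499+1589) = 1407/2088 = 0.67385.
SE = √(p̂(1−p̂)(1/n₁+1/n₂)) = √(0.67385·0.32615·0.00263333) = √(0.000578744) = 0.02406.
z = (0.71142 − 0.66205)/0.02406 = 0.04937/0.02406 = 2.052.
p-value = P(Z < 2.052) ≈ 0.9799, so at α = 0.01 we fail to reject H₀.

z = 2.052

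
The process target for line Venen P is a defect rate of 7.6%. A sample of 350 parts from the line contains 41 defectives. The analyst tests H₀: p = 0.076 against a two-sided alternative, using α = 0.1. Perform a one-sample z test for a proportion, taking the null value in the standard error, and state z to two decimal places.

p̂ = 41/350 ≈ 0.117143.
Under H₀, SE = √(0.076·0.924/350) = √(0.00020064) = 0.014165.
z = (0.117143 − 0.076)/0.014165 = 0.041143/0.014165 = 2.90.
p-value = 2·P(Z > 2.905) ≈ 0.0037; since p < α = 0.1, reject H₀.

z = 2.90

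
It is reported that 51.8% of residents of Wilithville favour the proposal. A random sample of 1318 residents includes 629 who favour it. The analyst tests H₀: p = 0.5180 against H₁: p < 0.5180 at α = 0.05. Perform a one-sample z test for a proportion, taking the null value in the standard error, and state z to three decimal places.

z = -2.962

p̂ = 629/1318 ≈ 0.47724.
Under H₀, SE = √(0.518·0.482/1318) = √(0.000189436) = 0.01376.
z = (0.47724 − 0.518)/0.01376 = -0.04076/0.01376 = -2.962.
p-value = P(Z < -2.962) ≈ 0.0015. With α = 0.05, reject H₀.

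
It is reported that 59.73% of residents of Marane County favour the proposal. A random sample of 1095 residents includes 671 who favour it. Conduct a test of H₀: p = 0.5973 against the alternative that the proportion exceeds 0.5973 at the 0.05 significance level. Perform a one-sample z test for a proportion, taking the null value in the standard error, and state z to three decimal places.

z = 1.045

p̂ = 671/1095 = 0.61279.
SE = √(p₀(1−p₀)/n) = √(0.24053/1095) = 0.01482.
z = (0.61279 − 0.5973)/0.01482 = 0.01549/0.01482 = 1.045.
p-value = P(Z > 1.045) ≈ 0.1481; since p > α = 0.05, fail to reject H₀.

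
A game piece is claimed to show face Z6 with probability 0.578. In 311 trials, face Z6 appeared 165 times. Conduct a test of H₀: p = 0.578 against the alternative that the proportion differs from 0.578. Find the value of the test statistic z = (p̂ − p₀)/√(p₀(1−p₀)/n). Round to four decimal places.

p̂ = 165/311 = 0.530547.
Standard error under H₀: √(0.578×0.422/311) = 0.028005.
z = (0.530547 − 0.578)/0.028005 = -0.047453/0.028005 = -1.6944.
Two-sided p-value ≈ 2·Φ(−1.694) = 0.0902.

z = -1.6944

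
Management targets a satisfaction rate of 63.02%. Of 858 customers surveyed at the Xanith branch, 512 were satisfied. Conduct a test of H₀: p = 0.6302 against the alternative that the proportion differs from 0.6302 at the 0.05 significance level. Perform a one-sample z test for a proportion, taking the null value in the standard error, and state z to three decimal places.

z = -2.030

p̂ = 512/858 = 0.59674.
Under H₀, SE = √(0.6302·0.3698/858) = √(0.000271618) = 0.01648.
z = (0.59674 − 0.6302)/0.01648 = -0.03346/0.01648 = -2.030.
Two-sided p-value ≈ 2·Φ(−2.030) = 0.0423; since p < α = 0.05, reject H₀.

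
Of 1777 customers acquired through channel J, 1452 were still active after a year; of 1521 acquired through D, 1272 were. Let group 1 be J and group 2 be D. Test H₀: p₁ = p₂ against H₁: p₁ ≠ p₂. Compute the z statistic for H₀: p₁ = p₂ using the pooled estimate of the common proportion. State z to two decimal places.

z = -1.45

p̂₁ = 1452/1777 ≈ 0.8171, p̂₂ = 1272/1521 ≈ 0.8363.
Pooled p̂ = (1452+1272)/(1777+1521) = 2724/3298 = 0.8260.
SE = √(0.143753 × 0.00122021) = 0.0132.
z = (0.8171 − 0.8363)/0.0132 = -0.0192/0.0132 = -1.45.
p-value = 2·P(Z > 1.449) ≈ 0.1475.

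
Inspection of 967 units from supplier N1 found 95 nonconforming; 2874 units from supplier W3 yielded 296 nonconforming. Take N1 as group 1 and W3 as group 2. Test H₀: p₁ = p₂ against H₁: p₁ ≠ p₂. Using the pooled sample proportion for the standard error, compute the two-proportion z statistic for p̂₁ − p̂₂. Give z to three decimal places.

p̂₁ = 95/967 = 0.09824, p̂₂ = 296/2874 = 0.10299.
Pooled p̂ = (95+296)/(967+2874) = 391/3841 = 0.10180.
SE = √(0.0914339 × 0.00138207) = 0.01124.
z = (0.09824 − 0.10299)/0.01124 = -0.00475/0.01124 = -0.423.
Two-sided p-value ≈ 2·Φ(−0.423) = 0.6726.

z = -0.423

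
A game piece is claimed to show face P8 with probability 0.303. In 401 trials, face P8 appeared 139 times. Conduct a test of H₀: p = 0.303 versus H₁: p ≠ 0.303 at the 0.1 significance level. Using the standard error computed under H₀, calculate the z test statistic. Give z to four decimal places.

p̂ = 139/401 = 0.346633.
Under H₀, SE = √(0.303·0.697/401) = √(0.000526661) = 0.022949.
z = (0.346633 − 0.303)/0.022949 = 0.043633/0.022949 = 1.9013.
Two-sided p-value ≈ 2·Φ(−1.901) = 0.0573, so at α = 0.1 we reject H₀.

z = 1.9013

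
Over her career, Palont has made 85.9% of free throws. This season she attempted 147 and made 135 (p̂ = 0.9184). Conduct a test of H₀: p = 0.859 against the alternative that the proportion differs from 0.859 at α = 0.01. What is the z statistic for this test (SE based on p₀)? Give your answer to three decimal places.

p̂ = 135/147 ≈ 0.918367.
Under H₀, SE = √(0.859·0.141/147) = √(0.000823939) = 0.028704.
z = (0.918367 − 0.859)/0.028704 = 0.059367/0.028704 = 2.068.
p-value = 2·P(Z > 2.068) ≈ 0.0386. With α = 0.01, fail to reject H₀.

z = 2.068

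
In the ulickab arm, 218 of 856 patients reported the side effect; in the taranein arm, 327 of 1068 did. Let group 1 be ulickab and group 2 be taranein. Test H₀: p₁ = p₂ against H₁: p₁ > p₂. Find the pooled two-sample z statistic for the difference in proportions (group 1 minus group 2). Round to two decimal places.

p̂₁ = 218/856 = 0.2547, p̂₂ = 327/1068 = 0.3062.
Pooled p̂ = (218+327)/(856+1068) = 545/1924 = 0.2833.
SE = √(0.203026 × 0.00210455) = 0.0207.
z = (0.2547 − 0.3062)/0.0207 = -0.0515/0.0207 = -2.49.

z = -2.49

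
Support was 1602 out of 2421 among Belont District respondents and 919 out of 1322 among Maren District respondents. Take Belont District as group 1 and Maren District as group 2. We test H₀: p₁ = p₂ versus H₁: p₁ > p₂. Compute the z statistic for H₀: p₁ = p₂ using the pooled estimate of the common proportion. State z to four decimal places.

z = -2.0858

p̂₁ = 1602/2421 = 0.66171004, p̂₂ = 919/1322 = 0.69515885.
Pooled p̂ = (1602+919)/(2421+1322) = 2521/3743 = 0.67352391.
SE = √(0.219889 × 0.00116948) = 0.01603611.
z = (0.66171004 − 0.69515885)/0.01603611 = -0.03344881/0.01603611 = -2.0858.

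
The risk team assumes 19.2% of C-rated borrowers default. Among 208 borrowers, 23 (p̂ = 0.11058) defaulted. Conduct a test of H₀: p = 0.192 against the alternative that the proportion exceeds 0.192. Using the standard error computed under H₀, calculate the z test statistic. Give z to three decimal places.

z = -2.981

p̂ = 23/208 = 0.11058.
Standard error under H₀: √(0.192×0.808/208) = 0.02731.
z = (0.11058 − 0.192)/0.02731 = -0.08142/0.02731 = -2.981.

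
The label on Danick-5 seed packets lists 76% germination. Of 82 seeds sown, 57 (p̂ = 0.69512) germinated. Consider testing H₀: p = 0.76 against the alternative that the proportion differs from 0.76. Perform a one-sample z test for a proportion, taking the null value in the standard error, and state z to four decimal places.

p̂ = 57/82 = 0.695122.
Under H₀, SE = √(0.76·0.24/82) = √(0.00222439) = 0.047163.
z = (0.695122 − 0.76)/0.047163 = -0.064878/0.047163 = -1.3756.
p-value = 2·P(Z > 1.376) ≈ 0.1689.

z = -1.3756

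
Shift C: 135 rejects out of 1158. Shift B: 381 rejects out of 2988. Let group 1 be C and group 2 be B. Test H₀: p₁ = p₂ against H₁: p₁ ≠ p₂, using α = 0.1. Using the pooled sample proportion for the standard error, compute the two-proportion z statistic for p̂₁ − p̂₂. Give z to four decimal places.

z = -0.9565

p̂₁ = 135/1158 ≈ 0.116580, p̂₂ = 381/2988 ≈ 0.127510.
Pooled p̂ = (135+381)/(1158+2988) = 516/4146 = 0.124457.
SE = √(0.108968 × 0.00119823) = 0.011427.
z = (0.116580 − 0.127510)/0.011427 = -0.010930/0.011427 = -0.9565.
Two-sided p-value ≈ 2·Φ(−0.957) = 0.3388, so at α = 0.1 we fail to reject H₀.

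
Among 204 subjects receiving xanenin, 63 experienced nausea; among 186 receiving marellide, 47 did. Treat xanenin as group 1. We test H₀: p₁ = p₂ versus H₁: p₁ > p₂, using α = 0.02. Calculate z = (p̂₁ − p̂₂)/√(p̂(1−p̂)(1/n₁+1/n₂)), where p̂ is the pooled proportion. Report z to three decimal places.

z = 1.230

p̂₁ = 63/204 = 0.30882, p̂₂ = 47/186 = 0.25269.
Pooled p̂ = (63+47)/(204+186) = 110/390 = 0.28205.
SE = √(p̂(1−p̂)(1/n₁+1/n₂)) = √(0.28205·0.71795·0.0102783) = √(0.00208134) = 0.04562.
z = (0.30882 − 0.25269)/0.04562 = 0.05613/0.04562 = 1.230.
p-value = P(Z > 1.230) ≈ 0.1093, so at α = 0.02 we fail to reject H₀.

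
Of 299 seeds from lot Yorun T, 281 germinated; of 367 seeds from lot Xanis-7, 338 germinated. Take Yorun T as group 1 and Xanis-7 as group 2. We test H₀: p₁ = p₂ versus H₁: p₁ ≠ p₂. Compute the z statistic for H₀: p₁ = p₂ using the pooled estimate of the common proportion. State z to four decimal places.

p̂₁ = 281/299 ≈ 0.939799, p̂₂ = 338/367 ≈ 0.920981.
Pooled p̂ = (281+338)/(299+367) = 619/666 = 0.929429.
SE = √(0.0655904 × 0.00606928) = 0.019952.
z = (0.939799 − 0.920981)/0.019952 = 0.018818/0.019952 = 0.9432.

z = 0.9432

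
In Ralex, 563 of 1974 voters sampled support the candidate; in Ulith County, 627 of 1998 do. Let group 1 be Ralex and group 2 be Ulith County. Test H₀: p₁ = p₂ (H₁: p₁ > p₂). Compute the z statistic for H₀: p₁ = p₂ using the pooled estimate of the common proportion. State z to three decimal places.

z = -1.968

p̂₁ = 563/1974 ≈ 0.285208, p̂₂ = 627/1998 ≈ 0.313814.
Pooled p̂ = (563+627)/(1974+1998) = 1190/3972 = 0.299597.
SE = √(0.209839 × 0.00100709) = 0.014537.
z = (0.285208 − 0.313814)/0.014537 = -0.028606/0.014537 = -1.968.
p-value = P(Z > -1.968) ≈ 0.9755.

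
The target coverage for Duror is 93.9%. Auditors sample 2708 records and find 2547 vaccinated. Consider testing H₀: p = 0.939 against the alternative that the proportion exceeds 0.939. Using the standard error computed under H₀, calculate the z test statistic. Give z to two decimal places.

z = 0.34

p̂ = 2547/2708 = 0.94055.
SE = √(p₀(1−p₀)/n) = √(0.057279/2708) = 0.00460.
z = (0.94055 − 0.939)/0.00460 = 0.00155/0.00460 = 0.34.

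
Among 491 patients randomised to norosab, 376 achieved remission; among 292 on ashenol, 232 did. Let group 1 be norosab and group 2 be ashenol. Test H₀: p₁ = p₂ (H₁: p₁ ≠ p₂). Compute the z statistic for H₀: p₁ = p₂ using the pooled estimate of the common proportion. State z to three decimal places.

p̂₁ = 376/491 ≈ 0.76578, p̂₂ = 232/292 ≈ 0.79452.
Pooled p̂ = (376+232)/(491+292) = 608/783 = 0.77650.
SE = √(p̂(1−p̂)(1/n₁+1/n₂)) = √(0.77650·0.22350·0.00546132) = √(0.000947797) = 0.03079.
z = (0.76578 − 0.79452)/0.03079 = -0.02874/0.03079 = -0.933.

z = -0.933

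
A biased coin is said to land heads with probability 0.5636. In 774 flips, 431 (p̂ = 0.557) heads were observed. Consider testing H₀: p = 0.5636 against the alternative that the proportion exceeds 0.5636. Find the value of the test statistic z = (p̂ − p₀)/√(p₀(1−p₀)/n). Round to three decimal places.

p̂ = 431/774 = 0.55685.
Standard error under H₀: √(0.5636×0.4364/774) = 0.01783.
z = (0.55685 − 0.5636)/0.01783 = -0.00675/0.01783 = -0.379.

z = -0.379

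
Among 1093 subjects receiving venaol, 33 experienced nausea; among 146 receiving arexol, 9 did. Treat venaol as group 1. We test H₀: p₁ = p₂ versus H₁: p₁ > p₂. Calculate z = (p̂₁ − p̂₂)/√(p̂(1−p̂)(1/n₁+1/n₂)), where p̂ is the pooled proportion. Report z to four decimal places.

p̂₁ = 33/1093 = 0.030192, p̂₂ = 9/146 = 0.061644.
Pooled p̂ = (33+9)/(1093+146) = 42/1239 = 0.033898.
SE = √(p̂(1−p̂)(1/n₁+1/n₂)) = √(0.033898·0.966102·0.00776423) = √(0.000254272) = 0.015946.
z = (0.030192 − 0.061644)/0.015946 = -0.031452/0.015946 = -1.9724.
p-value = P(Z > -1.972) ≈ 0.9757.

z = -1.9724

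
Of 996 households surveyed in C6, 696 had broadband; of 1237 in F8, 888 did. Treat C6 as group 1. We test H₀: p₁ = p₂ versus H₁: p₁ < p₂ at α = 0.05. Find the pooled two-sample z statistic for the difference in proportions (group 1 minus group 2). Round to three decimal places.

z = -0.987

p̂₁ = 696/996 ≈ 0.69880, p̂₂ = 888/1237 ≈ 0.71787.
Pooled p̂ = (696+888)/(996+1237) = 1584/2233 = 0.70936.
SE = √(p̂(1−p̂)(1/n₁+1/n₂)) = √(0.70936·0.29064·0.00181242) = √(0.000373665) = 0.01933.
z = (0.69880 − 0.71787)/0.01933 = -0.01907/0.01933 = -0.987.
p-value = P(Z < -0.987) ≈ 0.1619. With α = 0.05, fail to reject H₀.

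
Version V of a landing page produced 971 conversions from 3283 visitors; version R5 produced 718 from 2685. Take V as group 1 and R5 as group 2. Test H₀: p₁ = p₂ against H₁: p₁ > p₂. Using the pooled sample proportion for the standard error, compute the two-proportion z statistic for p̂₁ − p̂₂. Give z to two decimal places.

z = 2.42

p̂₁ = 971/3283 ≈ 0.29577, p̂₂ = 718/2685 ≈ 0.26741.
Pooled p̂ = (971+718)/(3283+2685) = 1689/5968 = 0.28301.
SE = √(0.202915 × 0.000677039) = 0.01172.
z = (0.29577 − 0.26741)/0.01172 = 0.02836/0.01172 = 2.42.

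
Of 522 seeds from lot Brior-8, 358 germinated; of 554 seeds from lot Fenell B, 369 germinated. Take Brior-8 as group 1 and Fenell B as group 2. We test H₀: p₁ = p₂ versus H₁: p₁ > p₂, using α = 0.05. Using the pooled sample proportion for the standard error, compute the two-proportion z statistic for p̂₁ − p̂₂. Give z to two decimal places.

p̂₁ = 358/522 = 0.6858, p̂₂ = 369/554 = 0.6661.
Pooled p̂ = (358+369)/(522+554) = 727/1076 = 0.6757.
SE = √(0.219147 × 0.00372076) = 0.0286.
z = (0.6858 − 0.6661)/0.0286 = 0.0197/0.0286 = 0.69.
p-value = P(Z > 0.692) ≈ 0.2445; since p > α = 0.05, fail to reject H₀.

z = 0.69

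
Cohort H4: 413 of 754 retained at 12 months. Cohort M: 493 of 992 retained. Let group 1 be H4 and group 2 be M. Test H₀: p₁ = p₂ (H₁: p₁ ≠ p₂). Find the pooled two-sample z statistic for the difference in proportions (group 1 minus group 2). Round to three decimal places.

z = 2.103

p̂₁ = 413/754 ≈ 0.54775, p̂₂ = 493/992 ≈ 0.49698.
Pooled p̂ = (413+493)/(754+992) = 906/1746 = 0.51890.
SE = √(p̂(1−p̂)(1/n₁+1/n₂)) = √(0.51890·0.48110·0.00233432) = √(0.000582747) = 0.02414.
z = (0.54775 − 0.49698)/0.02414 = 0.05077/0.02414 = 2.103.
p-value = 2·P(Z > 2.103) ≈ 0.0355.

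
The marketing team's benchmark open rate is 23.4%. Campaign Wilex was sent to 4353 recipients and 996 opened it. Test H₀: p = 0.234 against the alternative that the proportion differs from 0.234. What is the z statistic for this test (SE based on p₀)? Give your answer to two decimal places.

z = -0.81

p̂ = 996/4353 ≈ 0.2288.
Under H₀, SE = √(0.234·0.766/4353) = √(4.11771e-05) = 0.0064.
z = (0.2288 − 0.234)/0.0064 = -0.0052/0.0064 = -0.81.
Two-sided p-value ≈ 2·Φ(−0.809) = 0.4184.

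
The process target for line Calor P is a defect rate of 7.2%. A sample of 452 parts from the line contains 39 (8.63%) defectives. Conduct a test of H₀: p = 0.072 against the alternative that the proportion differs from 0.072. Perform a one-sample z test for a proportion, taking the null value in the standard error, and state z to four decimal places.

z = 1.1748

p̂ = 39/452 ≈ 0.086283.
Standard error under H₀: √(0.072×0.928/452) = 0.012158.
z = (0.086283 − 0.072)/0.012158 = 0.014283/0.012158 = 1.1748.
p-value = 2·P(Z > 1.175) ≈ 0.2401.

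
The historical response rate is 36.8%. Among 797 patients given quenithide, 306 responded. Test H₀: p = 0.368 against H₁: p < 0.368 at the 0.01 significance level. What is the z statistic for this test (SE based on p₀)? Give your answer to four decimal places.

z = 0.9331

p̂ = 306/797 ≈ 0.383940.
Under H₀, SE = √(0.368·0.632/797) = √(0.000291814) = 0.017083.
z = (0.383940 − 0.368)/0.017083 = 0.015940/0.017083 = 0.9331.
p-value = P(Z < 0.933) ≈ 0.8246; since p > α = 0.01, fail to reject H₀.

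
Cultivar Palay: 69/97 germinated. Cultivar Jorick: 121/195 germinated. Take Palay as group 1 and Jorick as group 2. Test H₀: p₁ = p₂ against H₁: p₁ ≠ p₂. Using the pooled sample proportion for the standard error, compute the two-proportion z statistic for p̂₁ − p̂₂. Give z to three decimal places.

z = 1.533

p̂₁ = 69/97 ≈ 0.71134, p̂₂ = 121/195 ≈ 0.62051.
Pooled p̂ = (69+121)/(97+195) = 190/292 = 0.65068.
SE = √(0.227294 × 0.0154375) = 0.05924.
z = (0.71134 − 0.62051)/0.05924 = 0.09083/0.05924 = 1.533.
p-value = 2·P(Z > 1.533) ≈ 0.1252.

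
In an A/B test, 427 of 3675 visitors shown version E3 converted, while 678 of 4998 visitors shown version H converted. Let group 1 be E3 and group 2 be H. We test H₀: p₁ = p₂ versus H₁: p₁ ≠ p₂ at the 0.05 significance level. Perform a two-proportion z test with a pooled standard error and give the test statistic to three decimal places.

z = -2.686

p̂₁ = 427/3675 = 0.1161905, p̂₂ = 678/4998 = 0.1356543.
Pooled p̂ = (427+678)/(3675+4998) = 1105/8673 = 0.1274069.
SE = √(p̂(1−p̂)(1/n₁+1/n₂)) = √(0.1274069·0.8725931·0.000472189) = √(5.24953e-05) = 0.0072454.
z = (0.1161905 − 0.1356543)/0.0072454 = -0.0194638/0.0072454 = -2.686.
Two-sided p-value ≈ 2·Φ(−2.686) = 0.0072; since p < α = 0.05, reject H₀.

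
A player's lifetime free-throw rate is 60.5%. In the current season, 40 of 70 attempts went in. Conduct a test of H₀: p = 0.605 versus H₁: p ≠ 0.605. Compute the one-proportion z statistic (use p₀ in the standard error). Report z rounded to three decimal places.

p̂ = 40/70 = 0.57143.
SE = √(p₀(1−p₀)/n) = √(0.23897/70) = 0.05843.
z = (0.57143 − 0.605)/0.05843 = -0.03357/0.05843 = -0.575.

z = -0.575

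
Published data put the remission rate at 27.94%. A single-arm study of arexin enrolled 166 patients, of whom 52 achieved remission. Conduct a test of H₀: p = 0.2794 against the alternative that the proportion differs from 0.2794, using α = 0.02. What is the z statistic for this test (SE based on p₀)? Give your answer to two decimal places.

p̂ = 52/166 ≈ 0.3133.
Under H₀, SE = √(0.2794·0.7206/166) = √(0.00121287) = 0.0348.
z = (0.3133 − 0.2794)/0.0348 = 0.0339/0.0348 = 0.97.
Two-sided p-value ≈ 2·Φ(−0.972) = 0.3310; since p > α = 0.02, fail to reject H₀.

z = 0.97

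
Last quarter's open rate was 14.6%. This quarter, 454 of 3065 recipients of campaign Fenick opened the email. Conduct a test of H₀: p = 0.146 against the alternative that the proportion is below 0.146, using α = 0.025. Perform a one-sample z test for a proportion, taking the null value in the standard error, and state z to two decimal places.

p̂ = 454/3065 ≈ 0.1481.
Under H₀, SE = √(0.146·0.854/3065) = √(4.06799e-05) = 0.0064.
z = (0.1481 − 0.146)/0.0064 = 0.0021/0.0064 = 0.33.
p-value = P(Z < 0.333) ≈ 0.6304. With α = 0.025, fail to reject H₀.

z = 0.33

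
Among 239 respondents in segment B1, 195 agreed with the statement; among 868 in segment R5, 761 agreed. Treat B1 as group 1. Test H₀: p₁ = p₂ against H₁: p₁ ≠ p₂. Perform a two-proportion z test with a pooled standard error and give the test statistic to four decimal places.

p̂₁ = 195/239 ≈ 0.8158996, p̂₂ = 761/868 ≈ 0.8767281.
Pooled p̂ = (195+761)/(239+868) = 956/1107 = 0.8635953.
SE = √(p̂(1−p̂)(1/n₁+1/n₂)) = √(0.8635953·0.1364047·0.00533617) = √(0.000628593) = 0.0250718.
z = (0.8158996 − 0.8767281)/0.0250718 = -0.0608285/0.0250718 = -2.4262.
p-value = 2·P(Z > 2.426) ≈ 0.0153.

z = -2.4262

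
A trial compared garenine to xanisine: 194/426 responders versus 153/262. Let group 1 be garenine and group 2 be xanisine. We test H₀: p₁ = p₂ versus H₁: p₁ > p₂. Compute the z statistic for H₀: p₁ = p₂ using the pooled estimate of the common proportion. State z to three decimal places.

z = -3.275

p̂₁ = 194/426 ≈ 0.455399, p̂₂ = 153/262 ≈ 0.583969.
Pooled p̂ = (194+153)/(426+262) = 347/688 = 0.504360.
SE = √(p̂(1−p̂)(1/n₁+1/n₂)) = √(0.504360·0.495640·0.00616421) = √(0.00154094) = 0.039255.
z = (0.455399 − 0.583969)/0.039255 = -0.128570/0.039255 = -3.275.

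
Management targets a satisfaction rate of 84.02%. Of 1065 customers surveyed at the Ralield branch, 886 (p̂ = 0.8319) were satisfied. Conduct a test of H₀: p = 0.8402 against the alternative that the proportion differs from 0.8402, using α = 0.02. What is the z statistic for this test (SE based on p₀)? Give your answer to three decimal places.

p̂ = 886/1065 = 0.83192.
SE = √(p₀(1−p₀)/n) = √(0.13426/1065) = 0.01123.
z = (0.83192 − 0.8402)/0.01123 = -0.00828/0.01123 = -0.737.
Two-sided p-value ≈ 2·Φ(−0.737) = 0.4611. With α = 0.02, fail to reject H₀.

z = -0.737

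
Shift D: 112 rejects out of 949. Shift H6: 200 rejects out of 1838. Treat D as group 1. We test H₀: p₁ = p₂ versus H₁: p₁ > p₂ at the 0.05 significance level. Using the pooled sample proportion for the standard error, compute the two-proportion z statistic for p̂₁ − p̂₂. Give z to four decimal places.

z = 0.7304

p̂₁ = 112/949 = 0.118019, p̂₂ = 200/1838 = 0.108814.
Pooled p̂ = (112+200)/(949+1838) = 312/2787 = 0.111948.
SE = √(0.0994159 × 0.00159781) = 0.012603.
z = (0.118019 − 0.108814)/0.012603 = 0.009205/0.012603 = 0.7304.
p-value = P(Z > 0.730) ≈ 0.2326; since p > α = 0.05, fail to reject H₀.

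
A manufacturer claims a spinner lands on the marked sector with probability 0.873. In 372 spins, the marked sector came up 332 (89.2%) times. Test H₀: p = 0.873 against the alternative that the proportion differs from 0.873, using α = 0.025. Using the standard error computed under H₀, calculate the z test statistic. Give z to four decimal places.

z = 1.1280

p̂ = 332/372 ≈ 0.892473.
Under H₀, SE = √(0.873·0.127/372) = √(0.00029804) = 0.017264.
z = (0.892473 − 0.873)/0.017264 = 0.019473/0.017264 = 1.1280.
Two-sided p-value ≈ 2·Φ(−1.128) = 0.2593. With α = 0.025, fail to reject H₀.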